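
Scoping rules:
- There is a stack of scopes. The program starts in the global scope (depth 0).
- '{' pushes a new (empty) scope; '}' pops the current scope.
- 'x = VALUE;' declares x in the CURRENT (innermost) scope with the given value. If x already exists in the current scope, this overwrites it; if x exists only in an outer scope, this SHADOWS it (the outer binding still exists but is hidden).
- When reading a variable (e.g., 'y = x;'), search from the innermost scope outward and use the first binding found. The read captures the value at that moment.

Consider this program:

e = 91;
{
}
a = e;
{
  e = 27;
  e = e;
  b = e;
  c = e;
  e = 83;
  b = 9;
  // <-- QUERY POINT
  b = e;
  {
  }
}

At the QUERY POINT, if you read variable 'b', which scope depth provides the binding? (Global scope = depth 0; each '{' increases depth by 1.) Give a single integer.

Answer: 1

Derivation:
Step 1: declare e=91 at depth 0
Step 2: enter scope (depth=1)
Step 3: exit scope (depth=0)
Step 4: declare a=(read e)=91 at depth 0
Step 5: enter scope (depth=1)
Step 6: declare e=27 at depth 1
Step 7: declare e=(read e)=27 at depth 1
Step 8: declare b=(read e)=27 at depth 1
Step 9: declare c=(read e)=27 at depth 1
Step 10: declare e=83 at depth 1
Step 11: declare b=9 at depth 1
Visible at query point: a=91 b=9 c=27 e=83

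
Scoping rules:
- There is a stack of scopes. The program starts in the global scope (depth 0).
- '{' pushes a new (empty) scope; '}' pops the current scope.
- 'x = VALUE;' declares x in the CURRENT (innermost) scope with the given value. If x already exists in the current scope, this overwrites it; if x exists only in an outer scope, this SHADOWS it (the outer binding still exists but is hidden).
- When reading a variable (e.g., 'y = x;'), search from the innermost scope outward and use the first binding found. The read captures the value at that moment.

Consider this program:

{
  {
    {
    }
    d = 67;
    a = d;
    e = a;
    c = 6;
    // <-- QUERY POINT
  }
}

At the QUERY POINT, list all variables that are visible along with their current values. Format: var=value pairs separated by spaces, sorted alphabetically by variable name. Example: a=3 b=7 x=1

Step 1: enter scope (depth=1)
Step 2: enter scope (depth=2)
Step 3: enter scope (depth=3)
Step 4: exit scope (depth=2)
Step 5: declare d=67 at depth 2
Step 6: declare a=(read d)=67 at depth 2
Step 7: declare e=(read a)=67 at depth 2
Step 8: declare c=6 at depth 2
Visible at query point: a=67 c=6 d=67 e=67

Answer: a=67 c=6 d=67 e=67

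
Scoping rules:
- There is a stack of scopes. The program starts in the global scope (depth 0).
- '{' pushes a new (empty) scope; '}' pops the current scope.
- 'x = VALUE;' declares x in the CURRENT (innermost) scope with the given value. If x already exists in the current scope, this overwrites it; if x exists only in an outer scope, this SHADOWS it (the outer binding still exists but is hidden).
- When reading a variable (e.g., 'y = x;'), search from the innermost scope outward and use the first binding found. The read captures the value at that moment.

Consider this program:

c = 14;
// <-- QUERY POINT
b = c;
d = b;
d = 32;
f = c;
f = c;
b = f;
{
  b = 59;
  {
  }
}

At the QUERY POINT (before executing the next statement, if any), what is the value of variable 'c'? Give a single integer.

Answer: 14

Derivation:
Step 1: declare c=14 at depth 0
Visible at query point: c=14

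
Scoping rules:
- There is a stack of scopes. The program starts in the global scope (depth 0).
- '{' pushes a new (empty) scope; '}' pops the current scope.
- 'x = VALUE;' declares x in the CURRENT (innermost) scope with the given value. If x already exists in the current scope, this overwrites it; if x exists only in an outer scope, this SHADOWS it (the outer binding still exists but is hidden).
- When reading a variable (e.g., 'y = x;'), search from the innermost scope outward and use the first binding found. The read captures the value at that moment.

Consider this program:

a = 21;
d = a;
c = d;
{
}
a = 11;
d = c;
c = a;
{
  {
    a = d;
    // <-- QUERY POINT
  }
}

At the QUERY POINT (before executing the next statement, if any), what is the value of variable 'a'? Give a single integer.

Step 1: declare a=21 at depth 0
Step 2: declare d=(read a)=21 at depth 0
Step 3: declare c=(read d)=21 at depth 0
Step 4: enter scope (depth=1)
Step 5: exit scope (depth=0)
Step 6: declare a=11 at depth 0
Step 7: declare d=(read c)=21 at depth 0
Step 8: declare c=(read a)=11 at depth 0
Step 9: enter scope (depth=1)
Step 10: enter scope (depth=2)
Step 11: declare a=(read d)=21 at depth 2
Visible at query point: a=21 c=11 d=21

Answer: 21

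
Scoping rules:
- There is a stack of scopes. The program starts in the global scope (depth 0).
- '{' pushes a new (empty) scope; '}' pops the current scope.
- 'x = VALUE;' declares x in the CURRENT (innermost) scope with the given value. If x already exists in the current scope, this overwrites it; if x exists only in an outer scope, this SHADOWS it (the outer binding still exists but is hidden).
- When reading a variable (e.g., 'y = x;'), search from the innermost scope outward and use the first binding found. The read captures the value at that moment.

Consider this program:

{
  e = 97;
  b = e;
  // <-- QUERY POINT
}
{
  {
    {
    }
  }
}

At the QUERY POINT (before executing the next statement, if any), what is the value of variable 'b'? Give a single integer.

Step 1: enter scope (depth=1)
Step 2: declare e=97 at depth 1
Step 3: declare b=(read e)=97 at depth 1
Visible at query point: b=97 e=97

Answer: 97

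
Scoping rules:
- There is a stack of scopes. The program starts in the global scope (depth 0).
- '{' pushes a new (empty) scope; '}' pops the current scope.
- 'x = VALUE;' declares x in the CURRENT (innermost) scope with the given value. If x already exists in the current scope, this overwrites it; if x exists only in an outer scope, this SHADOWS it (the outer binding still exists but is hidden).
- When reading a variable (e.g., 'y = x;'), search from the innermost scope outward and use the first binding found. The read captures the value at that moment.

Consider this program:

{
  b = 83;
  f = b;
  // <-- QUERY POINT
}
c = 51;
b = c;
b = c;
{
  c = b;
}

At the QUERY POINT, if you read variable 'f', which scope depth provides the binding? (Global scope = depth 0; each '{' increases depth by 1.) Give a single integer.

Step 1: enter scope (depth=1)
Step 2: declare b=83 at depth 1
Step 3: declare f=(read b)=83 at depth 1
Visible at query point: b=83 f=83

Answer: 1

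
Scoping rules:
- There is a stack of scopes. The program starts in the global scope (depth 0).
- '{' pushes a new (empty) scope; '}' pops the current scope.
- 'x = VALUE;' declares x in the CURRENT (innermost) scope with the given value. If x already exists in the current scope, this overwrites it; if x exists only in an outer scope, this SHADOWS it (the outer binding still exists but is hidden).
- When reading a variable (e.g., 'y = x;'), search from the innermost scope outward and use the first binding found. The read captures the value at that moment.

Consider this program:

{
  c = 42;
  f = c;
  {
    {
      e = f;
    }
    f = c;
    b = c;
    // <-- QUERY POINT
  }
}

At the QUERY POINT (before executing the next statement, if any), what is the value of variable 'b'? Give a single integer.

Answer: 42

Derivation:
Step 1: enter scope (depth=1)
Step 2: declare c=42 at depth 1
Step 3: declare f=(read c)=42 at depth 1
Step 4: enter scope (depth=2)
Step 5: enter scope (depth=3)
Step 6: declare e=(read f)=42 at depth 3
Step 7: exit scope (depth=2)
Step 8: declare f=(read c)=42 at depth 2
Step 9: declare b=(read c)=42 at depth 2
Visible at query point: b=42 c=42 f=42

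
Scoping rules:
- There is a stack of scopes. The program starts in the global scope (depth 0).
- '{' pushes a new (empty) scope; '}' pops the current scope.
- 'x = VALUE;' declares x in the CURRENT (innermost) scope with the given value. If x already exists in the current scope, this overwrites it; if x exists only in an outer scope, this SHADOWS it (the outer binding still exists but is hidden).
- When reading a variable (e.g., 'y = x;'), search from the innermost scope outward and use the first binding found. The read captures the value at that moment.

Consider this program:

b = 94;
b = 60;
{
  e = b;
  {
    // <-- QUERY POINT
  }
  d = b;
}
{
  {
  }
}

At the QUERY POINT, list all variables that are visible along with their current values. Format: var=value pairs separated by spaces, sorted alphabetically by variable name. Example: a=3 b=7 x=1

Answer: b=60 e=60

Derivation:
Step 1: declare b=94 at depth 0
Step 2: declare b=60 at depth 0
Step 3: enter scope (depth=1)
Step 4: declare e=(read b)=60 at depth 1
Step 5: enter scope (depth=2)
Visible at query point: b=60 e=60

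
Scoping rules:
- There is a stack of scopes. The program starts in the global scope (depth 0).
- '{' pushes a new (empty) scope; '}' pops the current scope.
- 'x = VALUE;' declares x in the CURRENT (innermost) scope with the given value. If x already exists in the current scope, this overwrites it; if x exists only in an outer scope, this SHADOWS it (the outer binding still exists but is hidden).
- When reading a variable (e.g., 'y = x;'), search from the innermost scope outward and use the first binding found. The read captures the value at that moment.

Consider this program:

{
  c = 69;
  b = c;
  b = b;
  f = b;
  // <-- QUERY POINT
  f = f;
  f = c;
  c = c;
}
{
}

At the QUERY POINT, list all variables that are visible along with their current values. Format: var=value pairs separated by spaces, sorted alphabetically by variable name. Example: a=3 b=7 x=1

Answer: b=69 c=69 f=69

Derivation:
Step 1: enter scope (depth=1)
Step 2: declare c=69 at depth 1
Step 3: declare b=(read c)=69 at depth 1
Step 4: declare b=(read b)=69 at depth 1
Step 5: declare f=(read b)=69 at depth 1
Visible at query point: b=69 c=69 f=69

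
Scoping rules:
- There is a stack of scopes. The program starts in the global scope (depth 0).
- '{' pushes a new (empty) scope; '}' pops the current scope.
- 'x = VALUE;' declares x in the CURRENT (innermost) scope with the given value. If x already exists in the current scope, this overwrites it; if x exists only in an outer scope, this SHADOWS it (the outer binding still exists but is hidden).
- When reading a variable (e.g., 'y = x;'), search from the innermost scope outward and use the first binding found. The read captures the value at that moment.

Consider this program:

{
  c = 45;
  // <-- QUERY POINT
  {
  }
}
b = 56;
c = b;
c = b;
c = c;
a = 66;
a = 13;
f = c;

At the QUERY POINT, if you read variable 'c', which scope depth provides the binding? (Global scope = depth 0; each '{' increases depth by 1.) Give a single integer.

Step 1: enter scope (depth=1)
Step 2: declare c=45 at depth 1
Visible at query point: c=45

Answer: 1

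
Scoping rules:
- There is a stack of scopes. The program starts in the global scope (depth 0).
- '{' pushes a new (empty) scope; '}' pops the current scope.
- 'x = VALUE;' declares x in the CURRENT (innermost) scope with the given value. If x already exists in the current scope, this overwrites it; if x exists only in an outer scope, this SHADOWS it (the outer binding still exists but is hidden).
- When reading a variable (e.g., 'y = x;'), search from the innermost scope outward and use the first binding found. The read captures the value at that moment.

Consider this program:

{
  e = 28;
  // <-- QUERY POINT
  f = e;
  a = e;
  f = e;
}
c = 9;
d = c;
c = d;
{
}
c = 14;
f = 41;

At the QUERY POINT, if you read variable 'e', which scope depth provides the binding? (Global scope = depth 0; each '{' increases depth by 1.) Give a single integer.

Answer: 1

Derivation:
Step 1: enter scope (depth=1)
Step 2: declare e=28 at depth 1
Visible at query point: e=28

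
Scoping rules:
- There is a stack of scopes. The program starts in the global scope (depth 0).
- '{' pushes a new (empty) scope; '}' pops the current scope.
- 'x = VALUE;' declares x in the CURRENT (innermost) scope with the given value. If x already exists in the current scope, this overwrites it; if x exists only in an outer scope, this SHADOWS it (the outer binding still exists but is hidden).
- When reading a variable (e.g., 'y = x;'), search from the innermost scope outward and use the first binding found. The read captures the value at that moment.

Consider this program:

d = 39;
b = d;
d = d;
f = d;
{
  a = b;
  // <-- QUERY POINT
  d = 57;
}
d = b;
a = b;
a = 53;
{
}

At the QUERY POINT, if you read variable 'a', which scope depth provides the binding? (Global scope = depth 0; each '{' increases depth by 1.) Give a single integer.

Answer: 1

Derivation:
Step 1: declare d=39 at depth 0
Step 2: declare b=(read d)=39 at depth 0
Step 3: declare d=(read d)=39 at depth 0
Step 4: declare f=(read d)=39 at depth 0
Step 5: enter scope (depth=1)
Step 6: declare a=(read b)=39 at depth 1
Visible at query point: a=39 b=39 d=39 f=39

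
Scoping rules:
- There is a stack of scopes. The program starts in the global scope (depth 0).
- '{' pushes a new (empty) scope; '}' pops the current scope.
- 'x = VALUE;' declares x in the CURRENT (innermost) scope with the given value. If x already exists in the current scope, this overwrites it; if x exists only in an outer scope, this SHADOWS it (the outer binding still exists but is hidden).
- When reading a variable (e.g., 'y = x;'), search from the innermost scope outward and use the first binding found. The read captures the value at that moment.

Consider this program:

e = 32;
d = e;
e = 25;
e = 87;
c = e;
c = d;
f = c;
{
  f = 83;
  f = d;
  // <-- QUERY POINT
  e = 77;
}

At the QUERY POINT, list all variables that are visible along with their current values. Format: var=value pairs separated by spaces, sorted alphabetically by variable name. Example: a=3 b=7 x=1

Step 1: declare e=32 at depth 0
Step 2: declare d=(read e)=32 at depth 0
Step 3: declare e=25 at depth 0
Step 4: declare e=87 at depth 0
Step 5: declare c=(read e)=87 at depth 0
Step 6: declare c=(read d)=32 at depth 0
Step 7: declare f=(read c)=32 at depth 0
Step 8: enter scope (depth=1)
Step 9: declare f=83 at depth 1
Step 10: declare f=(read d)=32 at depth 1
Visible at query point: c=32 d=32 e=87 f=32

Answer: c=32 d=32 e=87 f=32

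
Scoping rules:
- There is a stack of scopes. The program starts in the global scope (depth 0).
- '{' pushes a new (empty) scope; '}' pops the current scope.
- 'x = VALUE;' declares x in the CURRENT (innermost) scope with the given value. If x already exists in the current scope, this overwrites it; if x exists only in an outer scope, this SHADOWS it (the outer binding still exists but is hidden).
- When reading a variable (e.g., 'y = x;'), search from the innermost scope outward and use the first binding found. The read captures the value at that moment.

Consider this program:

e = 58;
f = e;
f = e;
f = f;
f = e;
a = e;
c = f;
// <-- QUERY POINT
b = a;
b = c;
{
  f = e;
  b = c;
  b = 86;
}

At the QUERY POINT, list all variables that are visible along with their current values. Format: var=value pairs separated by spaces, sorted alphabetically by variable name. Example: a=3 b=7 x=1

Step 1: declare e=58 at depth 0
Step 2: declare f=(read e)=58 at depth 0
Step 3: declare f=(read e)=58 at depth 0
Step 4: declare f=(read f)=58 at depth 0
Step 5: declare f=(read e)=58 at depth 0
Step 6: declare a=(read e)=58 at depth 0
Step 7: declare c=(read f)=58 at depth 0
Visible at query point: a=58 c=58 e=58 f=58

Answer: a=58 c=58 e=58 f=58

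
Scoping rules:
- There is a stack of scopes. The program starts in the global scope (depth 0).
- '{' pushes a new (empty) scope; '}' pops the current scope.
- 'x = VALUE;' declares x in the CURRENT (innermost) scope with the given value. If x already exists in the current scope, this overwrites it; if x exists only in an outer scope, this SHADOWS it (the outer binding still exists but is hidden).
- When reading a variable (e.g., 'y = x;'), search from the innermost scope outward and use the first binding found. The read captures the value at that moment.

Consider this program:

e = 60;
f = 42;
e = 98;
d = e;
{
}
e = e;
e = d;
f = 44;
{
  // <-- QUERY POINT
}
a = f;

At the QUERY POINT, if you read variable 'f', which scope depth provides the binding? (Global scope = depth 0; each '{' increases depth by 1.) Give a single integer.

Answer: 0

Derivation:
Step 1: declare e=60 at depth 0
Step 2: declare f=42 at depth 0
Step 3: declare e=98 at depth 0
Step 4: declare d=(read e)=98 at depth 0
Step 5: enter scope (depth=1)
Step 6: exit scope (depth=0)
Step 7: declare e=(read e)=98 at depth 0
Step 8: declare e=(read d)=98 at depth 0
Step 9: declare f=44 at depth 0
Step 10: enter scope (depth=1)
Visible at query point: d=98 e=98 f=44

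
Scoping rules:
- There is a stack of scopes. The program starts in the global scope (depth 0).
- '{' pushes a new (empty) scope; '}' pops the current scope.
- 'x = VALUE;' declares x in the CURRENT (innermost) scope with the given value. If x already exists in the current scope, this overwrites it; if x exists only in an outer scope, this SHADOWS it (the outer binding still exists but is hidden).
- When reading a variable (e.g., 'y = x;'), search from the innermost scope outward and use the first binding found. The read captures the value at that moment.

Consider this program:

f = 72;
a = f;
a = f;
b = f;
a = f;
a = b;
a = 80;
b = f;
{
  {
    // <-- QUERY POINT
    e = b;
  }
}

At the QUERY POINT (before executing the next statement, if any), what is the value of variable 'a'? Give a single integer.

Answer: 80

Derivation:
Step 1: declare f=72 at depth 0
Step 2: declare a=(read f)=72 at depth 0
Step 3: declare a=(read f)=72 at depth 0
Step 4: declare b=(read f)=72 at depth 0
Step 5: declare a=(read f)=72 at depth 0
Step 6: declare a=(read b)=72 at depth 0
Step 7: declare a=80 at depth 0
Step 8: declare b=(read f)=72 at depth 0
Step 9: enter scope (depth=1)
Step 10: enter scope (depth=2)
Visible at query point: a=80 b=72 f=72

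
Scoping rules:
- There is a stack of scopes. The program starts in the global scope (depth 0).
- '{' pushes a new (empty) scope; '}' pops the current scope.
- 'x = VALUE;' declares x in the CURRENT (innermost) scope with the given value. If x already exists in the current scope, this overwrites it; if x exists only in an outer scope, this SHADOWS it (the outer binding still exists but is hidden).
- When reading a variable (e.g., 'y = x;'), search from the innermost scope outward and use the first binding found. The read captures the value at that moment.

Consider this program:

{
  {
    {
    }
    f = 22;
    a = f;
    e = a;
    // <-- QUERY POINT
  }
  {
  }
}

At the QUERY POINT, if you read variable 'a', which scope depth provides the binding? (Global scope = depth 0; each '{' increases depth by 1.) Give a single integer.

Step 1: enter scope (depth=1)
Step 2: enter scope (depth=2)
Step 3: enter scope (depth=3)
Step 4: exit scope (depth=2)
Step 5: declare f=22 at depth 2
Step 6: declare a=(read f)=22 at depth 2
Step 7: declare e=(read a)=22 at depth 2
Visible at query point: a=22 e=22 f=22

Answer: 2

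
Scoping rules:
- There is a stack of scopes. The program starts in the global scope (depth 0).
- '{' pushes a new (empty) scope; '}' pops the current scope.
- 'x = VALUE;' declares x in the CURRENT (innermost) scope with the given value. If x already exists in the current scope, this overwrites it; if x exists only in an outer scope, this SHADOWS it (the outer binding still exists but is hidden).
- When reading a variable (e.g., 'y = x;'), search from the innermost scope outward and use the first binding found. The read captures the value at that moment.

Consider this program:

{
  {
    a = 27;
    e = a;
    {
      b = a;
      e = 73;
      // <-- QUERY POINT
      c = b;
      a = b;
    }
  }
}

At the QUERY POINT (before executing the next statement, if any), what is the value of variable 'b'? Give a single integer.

Step 1: enter scope (depth=1)
Step 2: enter scope (depth=2)
Step 3: declare a=27 at depth 2
Step 4: declare e=(read a)=27 at depth 2
Step 5: enter scope (depth=3)
Step 6: declare b=(read a)=27 at depth 3
Step 7: declare e=73 at depth 3
Visible at query point: a=27 b=27 e=73

Answer: 27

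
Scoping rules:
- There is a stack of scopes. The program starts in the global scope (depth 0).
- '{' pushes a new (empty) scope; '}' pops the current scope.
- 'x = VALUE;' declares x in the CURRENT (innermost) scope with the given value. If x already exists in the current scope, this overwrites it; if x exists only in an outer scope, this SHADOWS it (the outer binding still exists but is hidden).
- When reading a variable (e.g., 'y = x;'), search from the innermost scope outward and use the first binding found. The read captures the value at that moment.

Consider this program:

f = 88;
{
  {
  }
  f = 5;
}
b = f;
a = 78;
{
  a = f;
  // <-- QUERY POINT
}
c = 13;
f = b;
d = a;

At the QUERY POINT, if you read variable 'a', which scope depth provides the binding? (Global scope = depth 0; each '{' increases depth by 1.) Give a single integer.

Step 1: declare f=88 at depth 0
Step 2: enter scope (depth=1)
Step 3: enter scope (depth=2)
Step 4: exit scope (depth=1)
Step 5: declare f=5 at depth 1
Step 6: exit scope (depth=0)
Step 7: declare b=(read f)=88 at depth 0
Step 8: declare a=78 at depth 0
Step 9: enter scope (depth=1)
Step 10: declare a=(read f)=88 at depth 1
Visible at query point: a=88 b=88 f=88

Answer: 1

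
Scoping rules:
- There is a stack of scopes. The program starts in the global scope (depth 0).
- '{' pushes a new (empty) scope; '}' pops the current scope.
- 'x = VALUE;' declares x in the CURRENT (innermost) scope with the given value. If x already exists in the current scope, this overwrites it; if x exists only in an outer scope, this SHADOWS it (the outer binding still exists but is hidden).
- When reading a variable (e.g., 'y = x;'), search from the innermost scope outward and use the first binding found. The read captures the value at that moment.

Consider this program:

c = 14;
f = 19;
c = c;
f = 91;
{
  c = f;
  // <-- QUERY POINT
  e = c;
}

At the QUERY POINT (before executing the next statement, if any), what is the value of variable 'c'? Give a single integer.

Answer: 91

Derivation:
Step 1: declare c=14 at depth 0
Step 2: declare f=19 at depth 0
Step 3: declare c=(read c)=14 at depth 0
Step 4: declare f=91 at depth 0
Step 5: enter scope (depth=1)
Step 6: declare c=(read f)=91 at depth 1
Visible at query point: c=91 f=91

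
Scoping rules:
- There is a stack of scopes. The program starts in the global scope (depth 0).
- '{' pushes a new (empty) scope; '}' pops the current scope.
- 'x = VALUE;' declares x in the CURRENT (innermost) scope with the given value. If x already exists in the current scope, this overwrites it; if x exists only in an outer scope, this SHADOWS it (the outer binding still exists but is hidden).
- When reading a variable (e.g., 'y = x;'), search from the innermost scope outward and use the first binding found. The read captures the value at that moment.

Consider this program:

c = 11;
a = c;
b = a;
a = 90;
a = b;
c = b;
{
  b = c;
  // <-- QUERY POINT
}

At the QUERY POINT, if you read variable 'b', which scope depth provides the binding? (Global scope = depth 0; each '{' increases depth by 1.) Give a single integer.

Step 1: declare c=11 at depth 0
Step 2: declare a=(read c)=11 at depth 0
Step 3: declare b=(read a)=11 at depth 0
Step 4: declare a=90 at depth 0
Step 5: declare a=(read b)=11 at depth 0
Step 6: declare c=(read b)=11 at depth 0
Step 7: enter scope (depth=1)
Step 8: declare b=(read c)=11 at depth 1
Visible at query point: a=11 b=11 c=11

Answer: 1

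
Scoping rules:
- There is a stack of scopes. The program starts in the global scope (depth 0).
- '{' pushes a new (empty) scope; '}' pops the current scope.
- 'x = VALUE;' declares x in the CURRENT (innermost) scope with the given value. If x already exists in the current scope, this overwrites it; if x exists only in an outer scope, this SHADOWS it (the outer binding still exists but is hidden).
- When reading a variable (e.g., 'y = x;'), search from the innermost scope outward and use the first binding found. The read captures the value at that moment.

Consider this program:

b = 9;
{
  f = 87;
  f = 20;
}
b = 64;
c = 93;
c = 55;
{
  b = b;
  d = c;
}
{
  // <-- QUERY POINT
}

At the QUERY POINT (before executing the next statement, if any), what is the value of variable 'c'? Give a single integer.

Answer: 55

Derivation:
Step 1: declare b=9 at depth 0
Step 2: enter scope (depth=1)
Step 3: declare f=87 at depth 1
Step 4: declare f=20 at depth 1
Step 5: exit scope (depth=0)
Step 6: declare b=64 at depth 0
Step 7: declare c=93 at depth 0
Step 8: declare c=55 at depth 0
Step 9: enter scope (depth=1)
Step 10: declare b=(read b)=64 at depth 1
Step 11: declare d=(read c)=55 at depth 1
Step 12: exit scope (depth=0)
Step 13: enter scope (depth=1)
Visible at query point: b=64 c=55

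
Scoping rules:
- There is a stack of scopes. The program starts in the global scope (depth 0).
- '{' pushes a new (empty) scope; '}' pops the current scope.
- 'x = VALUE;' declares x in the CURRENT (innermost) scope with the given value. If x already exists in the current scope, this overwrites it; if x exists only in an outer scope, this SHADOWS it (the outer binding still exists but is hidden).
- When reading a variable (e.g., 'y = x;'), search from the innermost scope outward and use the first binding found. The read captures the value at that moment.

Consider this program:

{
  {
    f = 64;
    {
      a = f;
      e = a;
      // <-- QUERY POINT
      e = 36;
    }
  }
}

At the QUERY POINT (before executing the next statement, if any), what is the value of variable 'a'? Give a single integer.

Step 1: enter scope (depth=1)
Step 2: enter scope (depth=2)
Step 3: declare f=64 at depth 2
Step 4: enter scope (depth=3)
Step 5: declare a=(read f)=64 at depth 3
Step 6: declare e=(read a)=64 at depth 3
Visible at query point: a=64 e=64 f=64

Answer: 64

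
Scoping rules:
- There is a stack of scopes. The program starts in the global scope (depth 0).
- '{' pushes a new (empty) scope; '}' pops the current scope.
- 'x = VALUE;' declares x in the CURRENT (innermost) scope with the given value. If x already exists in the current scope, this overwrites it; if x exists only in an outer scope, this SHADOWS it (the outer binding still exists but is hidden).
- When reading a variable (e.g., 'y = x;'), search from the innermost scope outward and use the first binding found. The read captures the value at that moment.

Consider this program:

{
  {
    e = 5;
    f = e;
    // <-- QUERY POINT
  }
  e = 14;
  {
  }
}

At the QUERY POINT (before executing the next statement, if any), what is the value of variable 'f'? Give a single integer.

Answer: 5

Derivation:
Step 1: enter scope (depth=1)
Step 2: enter scope (depth=2)
Step 3: declare e=5 at depth 2
Step 4: declare f=(read e)=5 at depth 2
Visible at query point: e=5 f=5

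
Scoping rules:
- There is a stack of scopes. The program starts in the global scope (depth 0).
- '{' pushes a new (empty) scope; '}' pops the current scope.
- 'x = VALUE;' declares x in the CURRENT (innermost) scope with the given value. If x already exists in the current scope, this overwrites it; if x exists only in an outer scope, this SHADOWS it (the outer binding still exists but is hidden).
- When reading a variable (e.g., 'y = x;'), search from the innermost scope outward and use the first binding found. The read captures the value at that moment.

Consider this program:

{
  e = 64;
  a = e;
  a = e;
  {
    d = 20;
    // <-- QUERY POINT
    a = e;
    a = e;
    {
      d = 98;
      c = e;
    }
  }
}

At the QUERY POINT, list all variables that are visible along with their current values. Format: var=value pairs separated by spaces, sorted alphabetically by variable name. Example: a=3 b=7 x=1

Answer: a=64 d=20 e=64

Derivation:
Step 1: enter scope (depth=1)
Step 2: declare e=64 at depth 1
Step 3: declare a=(read e)=64 at depth 1
Step 4: declare a=(read e)=64 at depth 1
Step 5: enter scope (depth=2)
Step 6: declare d=20 at depth 2
Visible at query point: a=64 d=20 e=64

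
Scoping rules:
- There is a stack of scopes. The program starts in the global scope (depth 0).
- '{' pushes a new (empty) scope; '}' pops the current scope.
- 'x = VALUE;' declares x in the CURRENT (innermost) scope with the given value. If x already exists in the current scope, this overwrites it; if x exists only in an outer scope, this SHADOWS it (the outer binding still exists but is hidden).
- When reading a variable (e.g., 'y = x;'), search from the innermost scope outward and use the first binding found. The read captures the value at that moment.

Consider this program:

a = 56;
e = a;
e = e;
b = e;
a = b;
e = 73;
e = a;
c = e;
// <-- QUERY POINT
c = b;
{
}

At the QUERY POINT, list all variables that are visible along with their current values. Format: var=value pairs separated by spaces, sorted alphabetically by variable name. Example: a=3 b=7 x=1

Step 1: declare a=56 at depth 0
Step 2: declare e=(read a)=56 at depth 0
Step 3: declare e=(read e)=56 at depth 0
Step 4: declare b=(read e)=56 at depth 0
Step 5: declare a=(read b)=56 at depth 0
Step 6: declare e=73 at depth 0
Step 7: declare e=(read a)=56 at depth 0
Step 8: declare c=(read e)=56 at depth 0
Visible at query point: a=56 b=56 c=56 e=56

Answer: a=56 b=56 c=56 e=56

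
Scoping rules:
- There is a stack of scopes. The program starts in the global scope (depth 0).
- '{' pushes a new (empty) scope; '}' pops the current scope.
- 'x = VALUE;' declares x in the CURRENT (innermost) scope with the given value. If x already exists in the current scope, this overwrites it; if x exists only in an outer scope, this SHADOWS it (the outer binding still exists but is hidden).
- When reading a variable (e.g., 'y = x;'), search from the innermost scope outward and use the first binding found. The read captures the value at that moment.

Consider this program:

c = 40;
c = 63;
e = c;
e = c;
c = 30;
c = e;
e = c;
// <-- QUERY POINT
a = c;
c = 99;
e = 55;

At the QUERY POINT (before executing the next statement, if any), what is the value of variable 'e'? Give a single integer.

Step 1: declare c=40 at depth 0
Step 2: declare c=63 at depth 0
Step 3: declare e=(read c)=63 at depth 0
Step 4: declare e=(read c)=63 at depth 0
Step 5: declare c=30 at depth 0
Step 6: declare c=(read e)=63 at depth 0
Step 7: declare e=(read c)=63 at depth 0
Visible at query point: c=63 e=63

Answer: 63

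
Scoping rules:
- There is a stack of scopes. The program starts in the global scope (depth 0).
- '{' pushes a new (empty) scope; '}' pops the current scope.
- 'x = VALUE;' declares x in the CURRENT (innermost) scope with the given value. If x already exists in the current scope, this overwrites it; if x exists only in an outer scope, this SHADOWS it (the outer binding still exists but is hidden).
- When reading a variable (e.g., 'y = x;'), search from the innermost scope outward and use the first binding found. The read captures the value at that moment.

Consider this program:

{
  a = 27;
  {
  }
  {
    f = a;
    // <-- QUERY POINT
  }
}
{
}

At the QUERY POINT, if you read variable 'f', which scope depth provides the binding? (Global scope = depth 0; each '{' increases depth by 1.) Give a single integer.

Step 1: enter scope (depth=1)
Step 2: declare a=27 at depth 1
Step 3: enter scope (depth=2)
Step 4: exit scope (depth=1)
Step 5: enter scope (depth=2)
Step 6: declare f=(read a)=27 at depth 2
Visible at query point: a=27 f=27

Answer: 2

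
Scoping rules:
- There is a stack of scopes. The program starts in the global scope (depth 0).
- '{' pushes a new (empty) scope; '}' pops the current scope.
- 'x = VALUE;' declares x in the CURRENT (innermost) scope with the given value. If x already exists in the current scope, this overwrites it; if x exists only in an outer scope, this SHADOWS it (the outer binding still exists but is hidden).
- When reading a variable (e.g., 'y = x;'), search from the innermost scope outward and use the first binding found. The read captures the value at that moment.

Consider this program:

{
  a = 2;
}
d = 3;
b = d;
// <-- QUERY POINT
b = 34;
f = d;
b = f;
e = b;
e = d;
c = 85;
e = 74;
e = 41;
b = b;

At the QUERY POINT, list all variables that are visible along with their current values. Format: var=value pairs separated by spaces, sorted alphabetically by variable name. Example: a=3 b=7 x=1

Step 1: enter scope (depth=1)
Step 2: declare a=2 at depth 1
Step 3: exit scope (depth=0)
Step 4: declare d=3 at depth 0
Step 5: declare b=(read d)=3 at depth 0
Visible at query point: b=3 d=3

Answer: b=3 d=3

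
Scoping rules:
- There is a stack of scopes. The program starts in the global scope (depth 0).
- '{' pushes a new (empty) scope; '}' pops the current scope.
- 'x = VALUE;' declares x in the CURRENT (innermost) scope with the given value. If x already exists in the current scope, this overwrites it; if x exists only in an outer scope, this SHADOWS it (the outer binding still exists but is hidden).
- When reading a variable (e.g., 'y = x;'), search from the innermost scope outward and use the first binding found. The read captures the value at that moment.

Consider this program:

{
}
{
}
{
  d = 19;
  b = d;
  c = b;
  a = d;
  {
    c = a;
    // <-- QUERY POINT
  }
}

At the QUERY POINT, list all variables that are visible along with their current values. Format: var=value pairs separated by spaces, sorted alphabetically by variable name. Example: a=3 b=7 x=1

Answer: a=19 b=19 c=19 d=19

Derivation:
Step 1: enter scope (depth=1)
Step 2: exit scope (depth=0)
Step 3: enter scope (depth=1)
Step 4: exit scope (depth=0)
Step 5: enter scope (depth=1)
Step 6: declare d=19 at depth 1
Step 7: declare b=(read d)=19 at depth 1
Step 8: declare c=(read b)=19 at depth 1
Step 9: declare a=(read d)=19 at depth 1
Step 10: enter scope (depth=2)
Step 11: declare c=(read a)=19 at depth 2
Visible at query point: a=19 b=19 c=19 d=19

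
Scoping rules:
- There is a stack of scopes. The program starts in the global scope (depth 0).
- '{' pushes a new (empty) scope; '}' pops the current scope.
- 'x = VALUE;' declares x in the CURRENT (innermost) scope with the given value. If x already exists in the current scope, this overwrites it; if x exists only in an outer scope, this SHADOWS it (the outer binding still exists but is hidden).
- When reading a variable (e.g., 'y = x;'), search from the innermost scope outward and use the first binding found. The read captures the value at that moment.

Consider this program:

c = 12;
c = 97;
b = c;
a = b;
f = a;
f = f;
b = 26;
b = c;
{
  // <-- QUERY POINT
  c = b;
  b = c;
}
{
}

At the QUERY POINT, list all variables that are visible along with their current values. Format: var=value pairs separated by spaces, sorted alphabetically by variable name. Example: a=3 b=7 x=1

Step 1: declare c=12 at depth 0
Step 2: declare c=97 at depth 0
Step 3: declare b=(read c)=97 at depth 0
Step 4: declare a=(read b)=97 at depth 0
Step 5: declare f=(read a)=97 at depth 0
Step 6: declare f=(read f)=97 at depth 0
Step 7: declare b=26 at depth 0
Step 8: declare b=(read c)=97 at depth 0
Step 9: enter scope (depth=1)
Visible at query point: a=97 b=97 c=97 f=97

Answer: a=97 b=97 c=97 f=97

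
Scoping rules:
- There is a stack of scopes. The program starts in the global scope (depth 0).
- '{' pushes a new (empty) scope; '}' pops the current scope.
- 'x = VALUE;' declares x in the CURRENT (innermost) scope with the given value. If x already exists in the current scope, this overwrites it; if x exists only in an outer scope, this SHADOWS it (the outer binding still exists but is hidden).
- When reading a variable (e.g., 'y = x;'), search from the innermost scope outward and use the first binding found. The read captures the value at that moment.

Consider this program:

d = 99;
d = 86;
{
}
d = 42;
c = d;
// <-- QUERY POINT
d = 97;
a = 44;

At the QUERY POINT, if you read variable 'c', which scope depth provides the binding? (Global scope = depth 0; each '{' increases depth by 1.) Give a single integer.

Answer: 0

Derivation:
Step 1: declare d=99 at depth 0
Step 2: declare d=86 at depth 0
Step 3: enter scope (depth=1)
Step 4: exit scope (depth=0)
Step 5: declare d=42 at depth 0
Step 6: declare c=(read d)=42 at depth 0
Visible at query point: c=42 d=42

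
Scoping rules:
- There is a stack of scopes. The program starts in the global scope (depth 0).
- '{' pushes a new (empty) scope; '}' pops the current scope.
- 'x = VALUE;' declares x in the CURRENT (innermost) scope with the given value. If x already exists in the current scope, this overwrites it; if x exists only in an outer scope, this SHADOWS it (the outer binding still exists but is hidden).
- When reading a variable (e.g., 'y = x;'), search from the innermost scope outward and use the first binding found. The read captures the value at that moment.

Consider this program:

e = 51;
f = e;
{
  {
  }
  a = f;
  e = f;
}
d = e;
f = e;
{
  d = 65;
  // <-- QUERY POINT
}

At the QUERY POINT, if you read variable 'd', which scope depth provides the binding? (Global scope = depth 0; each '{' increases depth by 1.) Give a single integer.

Step 1: declare e=51 at depth 0
Step 2: declare f=(read e)=51 at depth 0
Step 3: enter scope (depth=1)
Step 4: enter scope (depth=2)
Step 5: exit scope (depth=1)
Step 6: declare a=(read f)=51 at depth 1
Step 7: declare e=(read f)=51 at depth 1
Step 8: exit scope (depth=0)
Step 9: declare d=(read e)=51 at depth 0
Step 10: declare f=(read e)=51 at depth 0
Step 11: enter scope (depth=1)
Step 12: declare d=65 at depth 1
Visible at query point: d=65 e=51 f=51

Answer: 1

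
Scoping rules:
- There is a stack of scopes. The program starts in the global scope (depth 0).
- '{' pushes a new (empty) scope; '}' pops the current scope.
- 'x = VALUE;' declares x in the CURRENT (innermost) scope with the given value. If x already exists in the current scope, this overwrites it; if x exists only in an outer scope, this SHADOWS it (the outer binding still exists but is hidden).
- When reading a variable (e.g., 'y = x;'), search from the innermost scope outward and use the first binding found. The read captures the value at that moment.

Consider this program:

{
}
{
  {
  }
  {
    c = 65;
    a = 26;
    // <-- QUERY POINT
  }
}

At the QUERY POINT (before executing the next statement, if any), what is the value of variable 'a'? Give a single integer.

Step 1: enter scope (depth=1)
Step 2: exit scope (depth=0)
Step 3: enter scope (depth=1)
Step 4: enter scope (depth=2)
Step 5: exit scope (depth=1)
Step 6: enter scope (depth=2)
Step 7: declare c=65 at depth 2
Step 8: declare a=26 at depth 2
Visible at query point: a=26 c=65

Answer: 26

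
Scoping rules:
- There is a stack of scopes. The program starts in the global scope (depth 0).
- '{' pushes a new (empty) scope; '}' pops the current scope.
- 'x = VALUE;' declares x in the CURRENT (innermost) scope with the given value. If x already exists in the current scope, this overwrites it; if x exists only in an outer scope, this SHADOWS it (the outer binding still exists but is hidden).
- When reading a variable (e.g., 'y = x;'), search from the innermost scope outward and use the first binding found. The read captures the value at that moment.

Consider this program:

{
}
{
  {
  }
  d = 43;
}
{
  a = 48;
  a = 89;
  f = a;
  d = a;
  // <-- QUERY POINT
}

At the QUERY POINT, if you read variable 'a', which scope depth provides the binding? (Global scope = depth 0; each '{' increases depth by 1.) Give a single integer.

Answer: 1

Derivation:
Step 1: enter scope (depth=1)
Step 2: exit scope (depth=0)
Step 3: enter scope (depth=1)
Step 4: enter scope (depth=2)
Step 5: exit scope (depth=1)
Step 6: declare d=43 at depth 1
Step 7: exit scope (depth=0)
Step 8: enter scope (depth=1)
Step 9: declare a=48 at depth 1
Step 10: declare a=89 at depth 1
Step 11: declare f=(read a)=89 at depth 1
Step 12: declare d=(read a)=89 at depth 1
Visible at query point: a=89 d=89 f=89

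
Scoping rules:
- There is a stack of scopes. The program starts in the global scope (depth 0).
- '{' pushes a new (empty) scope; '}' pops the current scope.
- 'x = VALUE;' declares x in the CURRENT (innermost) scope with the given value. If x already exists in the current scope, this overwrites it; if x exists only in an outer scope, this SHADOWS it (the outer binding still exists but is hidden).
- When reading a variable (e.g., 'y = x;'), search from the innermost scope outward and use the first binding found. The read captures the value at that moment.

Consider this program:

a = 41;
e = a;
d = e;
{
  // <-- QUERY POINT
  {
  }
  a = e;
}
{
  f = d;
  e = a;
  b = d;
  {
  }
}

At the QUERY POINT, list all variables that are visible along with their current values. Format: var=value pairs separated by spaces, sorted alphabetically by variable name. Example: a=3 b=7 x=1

Step 1: declare a=41 at depth 0
Step 2: declare e=(read a)=41 at depth 0
Step 3: declare d=(read e)=41 at depth 0
Step 4: enter scope (depth=1)
Visible at query point: a=41 d=41 e=41

Answer: a=41 d=41 e=41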